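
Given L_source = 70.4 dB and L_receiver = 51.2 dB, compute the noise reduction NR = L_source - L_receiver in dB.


NR = L_source - L_receiver (difference between source and receiving room levels)
NR = 70.4 - 51.2 = 19.2 dB


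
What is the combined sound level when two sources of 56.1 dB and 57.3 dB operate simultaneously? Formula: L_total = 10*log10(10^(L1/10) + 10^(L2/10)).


10^(56.1/10) = 407380
10^(57.3/10) = 537032
Sum = 407380 + 537032 = 944412
L_total = 10*log10(944412) = 59.752 dB


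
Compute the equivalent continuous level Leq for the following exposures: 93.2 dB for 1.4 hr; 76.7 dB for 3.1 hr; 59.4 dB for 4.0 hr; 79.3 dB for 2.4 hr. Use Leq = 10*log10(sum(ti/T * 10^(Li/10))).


T_total = 1.4 + 3.1 + 4.0 + 2.4 = 10.9 hr
(1.4/10.9) * 10^(93.2/10) = 2.6835e+08
(3.1/10.9) * 10^(76.7/10) = 1.33026e+07
(4.0/10.9) * 10^(59.4/10) = 319620
(2.4/10.9) * 10^(79.3/10) = 1.87407e+07
Sum = 2.6835e+08 + 1.33026e+07 + 319620 + 1.87407e+07 = 3.00713e+08
Leq = 10*log10(3.00713e+08) = 84.782 dB


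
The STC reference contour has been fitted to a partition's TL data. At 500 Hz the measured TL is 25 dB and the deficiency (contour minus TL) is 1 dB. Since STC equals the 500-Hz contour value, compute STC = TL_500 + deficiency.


By ASTM E413, STC = value of the fitted reference contour at 500 Hz.
Contour value at 500 Hz = TL_500 + deficiency = 25 + 1 = 26
STC = 26


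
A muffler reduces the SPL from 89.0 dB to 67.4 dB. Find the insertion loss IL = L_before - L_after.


Insertion loss = SPL without muffler - SPL with muffler
IL = 89.0 - 67.4 = 21.6 dB


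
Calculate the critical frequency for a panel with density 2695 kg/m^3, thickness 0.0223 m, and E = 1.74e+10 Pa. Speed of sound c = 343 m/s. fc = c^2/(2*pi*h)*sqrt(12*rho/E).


12*rho/E = 12*2695/1.74e+10 = 1.85862e-06
sqrt(12*rho/E) = sqrt(1.85862e-06) = 0.00136331
c^2/(2*pi*h) = 343^2/(2*pi*0.0223) = 839660
fc = 839660 * 0.00136331 = 1144.7 Hz


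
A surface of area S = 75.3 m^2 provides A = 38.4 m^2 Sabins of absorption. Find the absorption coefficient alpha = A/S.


Absorption coefficient = absorbed power / incident power
alpha = A / S = 38.4 / 75.3 = 0.50996


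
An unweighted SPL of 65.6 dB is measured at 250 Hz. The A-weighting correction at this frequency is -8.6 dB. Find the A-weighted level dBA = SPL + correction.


A-weighting table: 250 Hz -> -8.6 dB correction
SPL_A = SPL + correction = 65.6 + (-8.6) = 57 dBA


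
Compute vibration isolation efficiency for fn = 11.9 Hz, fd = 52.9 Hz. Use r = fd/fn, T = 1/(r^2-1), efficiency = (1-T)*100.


r = 52.9 / 11.9 = 4.44538
r^2 - 1 = 4.44538^2 - 1 = 18.7614
T = 1/18.7614 = 0.0533009
Efficiency = (1 - 0.0533009)*100 = 94.67 %


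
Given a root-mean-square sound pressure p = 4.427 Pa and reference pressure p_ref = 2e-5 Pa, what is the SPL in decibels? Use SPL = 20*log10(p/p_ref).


p / p_ref = 4.427 / 2e-5 = 221350
SPL = 20 * log10(221350) = 106.9 dB


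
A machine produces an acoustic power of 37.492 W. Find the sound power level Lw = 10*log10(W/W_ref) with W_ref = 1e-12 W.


W / W_ref = 37.492 / 1e-12 = 3.7492e+13
Lw = 10 * log10(3.7492e+13) = 135.74 dB


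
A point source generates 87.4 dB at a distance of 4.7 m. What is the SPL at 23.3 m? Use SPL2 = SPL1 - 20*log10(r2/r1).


r2/r1 = 23.3/4.7 = 4.95745
Correction = 20*log10(4.95745) = 13.9052 dB
SPL2 = 87.4 - 13.9052 = 73.495 dB


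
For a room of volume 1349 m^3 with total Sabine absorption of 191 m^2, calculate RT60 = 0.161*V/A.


RT60 = 0.161 * 1349 / 191 = 1.1371 s


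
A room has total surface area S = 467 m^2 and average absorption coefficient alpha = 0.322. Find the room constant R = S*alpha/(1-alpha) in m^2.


R = 467 * 0.322 / (1 - 0.322) = 221.79 m^2


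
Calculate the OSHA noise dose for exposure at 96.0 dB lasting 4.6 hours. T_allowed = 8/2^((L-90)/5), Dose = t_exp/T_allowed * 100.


T_allowed = 8 / 2^((96.0 - 90)/5) = 3.4822 hr
Dose = 4.6 / 3.4822 * 100 = 132.1 %


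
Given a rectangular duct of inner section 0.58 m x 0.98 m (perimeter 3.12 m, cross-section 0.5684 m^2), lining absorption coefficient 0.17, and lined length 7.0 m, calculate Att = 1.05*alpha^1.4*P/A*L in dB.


alpha^1.4 = 0.17^1.4 = 0.0836813
Attenuation rate = 1.05 * alpha^1.4 * P / A
= 1.05 * 0.0836813 * 3.12 / 0.5684 = 0.482301 dB/m
Total Att = 0.482301 * 7.0 = 3.3761 dB


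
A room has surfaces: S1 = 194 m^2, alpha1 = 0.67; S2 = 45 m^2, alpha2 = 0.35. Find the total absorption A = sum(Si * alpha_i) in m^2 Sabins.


194 * 0.67 = 129.98
45 * 0.35 = 15.75
A_total = 129.98 + 15.75 = 145.73 m^2


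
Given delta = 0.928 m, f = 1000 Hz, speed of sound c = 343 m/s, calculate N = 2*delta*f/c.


N = 2*delta*f/c = 2*delta/lambda, where lambda = c/f
lambda = 343 / 1000 = 0.343 m
N = 2 * 0.928 / 0.343 = 5.4111


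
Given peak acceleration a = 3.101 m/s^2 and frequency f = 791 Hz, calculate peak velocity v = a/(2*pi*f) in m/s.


omega = 2*pi*f = 2*pi*791 = 4970 rad/s
v = a / omega = 3.101 / 4970 = 0.00062394 m/s


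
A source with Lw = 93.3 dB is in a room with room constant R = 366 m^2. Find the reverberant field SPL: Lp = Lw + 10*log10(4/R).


4/R = 4/366 = 0.010929
Lp = 93.3 + 10*log10(0.010929) = 73.686 dB


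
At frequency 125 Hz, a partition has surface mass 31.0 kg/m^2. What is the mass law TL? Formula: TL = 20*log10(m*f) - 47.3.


m * f = 31.0 * 125 = 3875
20*log10(3875) = 71.7654 dB
TL = 71.7654 - 47.3 = 24.465 dB


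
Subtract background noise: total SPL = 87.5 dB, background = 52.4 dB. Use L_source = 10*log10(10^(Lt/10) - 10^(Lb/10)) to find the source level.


10^(87.5/10) = 5.62341e+08
10^(52.4/10) = 173780
Difference = 5.62341e+08 - 173780 = 5.62167e+08
L_source = 10*log10(5.62167e+08) = 87.499 dB


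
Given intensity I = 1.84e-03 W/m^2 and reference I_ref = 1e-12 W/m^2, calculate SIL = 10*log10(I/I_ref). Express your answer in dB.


I / I_ref = 1.84e-03 / 1e-12 = 1.84e+09
SIL = 10 * log10(1.84e+09) = 92.648 dB


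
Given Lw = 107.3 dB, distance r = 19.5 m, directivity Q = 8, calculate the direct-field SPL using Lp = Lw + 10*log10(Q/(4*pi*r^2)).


4*pi*r^2 = 4*pi*19.5^2 = 4778.36 m^2
Q / (4*pi*r^2) = 8 / 4778.36 = 0.00167421
Lp = 107.3 + 10*log10(0.00167421) = 79.538 dB


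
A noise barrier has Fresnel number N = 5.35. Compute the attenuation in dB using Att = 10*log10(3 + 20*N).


3 + 20*N = 3 + 20*5.35 = 110
Att = 10*log10(110) = 20.414 dB


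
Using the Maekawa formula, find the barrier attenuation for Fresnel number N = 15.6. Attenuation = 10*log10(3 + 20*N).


3 + 20*N = 3 + 20*15.6 = 315
Att = 10*log10(315) = 24.983 dB


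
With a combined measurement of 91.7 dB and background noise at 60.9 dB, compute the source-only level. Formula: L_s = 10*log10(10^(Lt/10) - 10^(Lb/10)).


10^(91.7/10) = 1.47911e+09
10^(60.9/10) = 1.23027e+06
Difference = 1.47911e+09 - 1.23027e+06 = 1.47788e+09
L_source = 10*log10(1.47788e+09) = 91.696 dB


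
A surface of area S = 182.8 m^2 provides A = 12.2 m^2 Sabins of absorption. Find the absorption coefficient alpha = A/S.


Absorption coefficient = absorbed power / incident power
alpha = A / S = 12.2 / 182.8 = 0.06674


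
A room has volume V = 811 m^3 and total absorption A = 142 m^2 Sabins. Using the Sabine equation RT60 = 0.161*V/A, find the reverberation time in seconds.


RT60 = 0.161 * 811 / 142 = 0.91951 s


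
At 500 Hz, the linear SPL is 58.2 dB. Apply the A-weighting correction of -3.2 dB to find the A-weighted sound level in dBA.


A-weighting table: 500 Hz -> -3.2 dB correction
SPL_A = SPL + correction = 58.2 + (-3.2) = 55 dBA


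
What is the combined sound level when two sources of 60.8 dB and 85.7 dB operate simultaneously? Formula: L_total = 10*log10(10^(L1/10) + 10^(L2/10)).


10^(60.8/10) = 1.20226e+06
10^(85.7/10) = 3.71535e+08
Sum = 1.20226e+06 + 3.71535e+08 = 3.72737e+08
L_total = 10*log10(3.72737e+08) = 85.714 dB


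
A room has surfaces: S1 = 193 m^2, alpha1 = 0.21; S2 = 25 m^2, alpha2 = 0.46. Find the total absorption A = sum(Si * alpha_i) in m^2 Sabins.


193 * 0.21 = 40.53
25 * 0.46 = 11.5
A_total = 40.53 + 11.5 = 52.03 m^2


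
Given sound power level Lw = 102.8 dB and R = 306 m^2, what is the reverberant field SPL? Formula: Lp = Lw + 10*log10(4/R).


4/R = 4/306 = 0.0130719
Lp = 102.8 + 10*log10(0.0130719) = 83.963 dB


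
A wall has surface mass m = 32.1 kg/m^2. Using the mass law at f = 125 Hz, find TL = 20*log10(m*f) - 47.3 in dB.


m * f = 32.1 * 125 = 4012.5
20*log10(4012.5) = 72.0683 dB
TL = 72.0683 - 47.3 = 24.768 dB


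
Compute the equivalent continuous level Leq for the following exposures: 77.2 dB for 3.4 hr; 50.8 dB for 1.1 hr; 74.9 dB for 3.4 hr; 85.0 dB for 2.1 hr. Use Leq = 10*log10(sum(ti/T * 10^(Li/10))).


T_total = 3.4 + 1.1 + 3.4 + 2.1 = 10.0 hr
(3.4/10.0) * 10^(77.2/10) = 1.78435e+07
(1.1/10.0) * 10^(50.8/10) = 13224.9
(3.4/10.0) * 10^(74.9/10) = 1.0507e+07
(2.1/10.0) * 10^(85.0/10) = 6.64078e+07
Sum = 1.78435e+07 + 13224.9 + 1.0507e+07 + 6.64078e+07 = 9.47715e+07
Leq = 10*log10(9.47715e+07) = 79.767 dB


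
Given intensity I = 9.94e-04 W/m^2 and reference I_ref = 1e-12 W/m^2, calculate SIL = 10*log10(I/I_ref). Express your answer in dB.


I / I_ref = 9.94e-04 / 1e-12 = 9.94e+08
SIL = 10 * log10(9.94e+08) = 89.974 dB


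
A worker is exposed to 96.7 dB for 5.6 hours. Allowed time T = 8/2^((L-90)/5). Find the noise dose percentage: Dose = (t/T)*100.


T_allowed = 8 / 2^((96.7 - 90)/5) = 3.16017 hr
Dose = 5.6 / 3.16017 * 100 = 177.21 %


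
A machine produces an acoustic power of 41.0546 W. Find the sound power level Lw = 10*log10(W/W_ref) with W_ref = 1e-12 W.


W / W_ref = 41.0546 / 1e-12 = 4.10546e+13
Lw = 10 * log10(4.10546e+13) = 136.13 dB


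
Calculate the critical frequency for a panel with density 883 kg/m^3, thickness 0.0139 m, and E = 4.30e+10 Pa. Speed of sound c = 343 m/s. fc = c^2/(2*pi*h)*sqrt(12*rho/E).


12*rho/E = 12*883/4.30e+10 = 2.46419e-07
sqrt(12*rho/E) = sqrt(2.46419e-07) = 0.000496406
c^2/(2*pi*h) = 343^2/(2*pi*0.0139) = 1.34708e+06
fc = 1.34708e+06 * 0.000496406 = 668.7 Hz


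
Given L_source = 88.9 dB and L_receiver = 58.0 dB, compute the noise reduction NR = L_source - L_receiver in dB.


NR = L_source - L_receiver (difference between source and receiving room levels)
NR = 88.9 - 58.0 = 30.9 dB


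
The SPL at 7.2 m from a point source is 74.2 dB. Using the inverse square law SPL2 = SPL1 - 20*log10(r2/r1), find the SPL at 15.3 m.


r2/r1 = 15.3/7.2 = 2.125
Correction = 20*log10(2.125) = 6.54718 dB
SPL2 = 74.2 - 6.54718 = 67.653 dB


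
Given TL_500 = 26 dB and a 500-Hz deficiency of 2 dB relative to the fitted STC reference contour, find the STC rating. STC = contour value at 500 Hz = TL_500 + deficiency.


By ASTM E413, STC = value of the fitted reference contour at 500 Hz.
Contour value at 500 Hz = TL_500 + deficiency = 26 + 2 = 28
STC = 28


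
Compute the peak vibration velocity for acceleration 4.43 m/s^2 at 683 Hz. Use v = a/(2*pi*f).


omega = 2*pi*f = 2*pi*683 = 4291.42 rad/s
v = a / omega = 4.43 / 4291.42 = 0.0010323 m/s


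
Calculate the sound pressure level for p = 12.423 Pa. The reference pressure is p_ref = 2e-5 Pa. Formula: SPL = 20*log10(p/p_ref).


p / p_ref = 12.423 / 2e-5 = 621150
SPL = 20 * log10(621150) = 115.86 dB


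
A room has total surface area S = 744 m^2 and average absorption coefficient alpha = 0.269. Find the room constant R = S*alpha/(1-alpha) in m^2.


R = 744 * 0.269 / (1 - 0.269) = 273.78 m^2


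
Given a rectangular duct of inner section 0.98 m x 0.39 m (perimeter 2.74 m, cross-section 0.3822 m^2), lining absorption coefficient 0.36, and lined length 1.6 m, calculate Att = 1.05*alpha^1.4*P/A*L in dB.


alpha^1.4 = 0.36^1.4 = 0.239234
Attenuation rate = 1.05 * alpha^1.4 * P / A
= 1.05 * 0.239234 * 2.74 / 0.3822 = 1.80083 dB/m
Total Att = 1.80083 * 1.6 = 2.8813 dB


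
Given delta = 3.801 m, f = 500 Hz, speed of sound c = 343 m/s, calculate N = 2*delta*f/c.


N = 2*delta*f/c = 2*delta/lambda, where lambda = c/f
lambda = 343 / 500 = 0.686 m
N = 2 * 3.801 / 0.686 = 11.082


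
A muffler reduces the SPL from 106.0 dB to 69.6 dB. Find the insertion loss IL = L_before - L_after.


Insertion loss = SPL without muffler - SPL with muffler
IL = 106.0 - 69.6 = 36.4 dB


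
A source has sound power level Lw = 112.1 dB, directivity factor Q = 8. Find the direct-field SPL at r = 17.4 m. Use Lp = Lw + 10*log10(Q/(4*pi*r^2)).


4*pi*r^2 = 4*pi*17.4^2 = 3804.59 m^2
Q / (4*pi*r^2) = 8 / 3804.59 = 0.00210272
Lp = 112.1 + 10*log10(0.00210272) = 85.328 dB


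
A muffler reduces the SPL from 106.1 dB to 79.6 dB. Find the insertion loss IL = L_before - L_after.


Insertion loss = SPL without muffler - SPL with muffler
IL = 106.1 - 79.6 = 26.5 dB


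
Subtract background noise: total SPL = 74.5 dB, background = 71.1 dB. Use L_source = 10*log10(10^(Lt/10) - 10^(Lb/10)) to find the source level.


10^(74.5/10) = 2.81838e+07
10^(71.1/10) = 1.28825e+07
Difference = 2.81838e+07 - 1.28825e+07 = 1.53013e+07
L_source = 10*log10(1.53013e+07) = 71.847 dB


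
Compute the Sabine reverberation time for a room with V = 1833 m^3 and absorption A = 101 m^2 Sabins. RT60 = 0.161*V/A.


RT60 = 0.161 * 1833 / 101 = 2.9219 s


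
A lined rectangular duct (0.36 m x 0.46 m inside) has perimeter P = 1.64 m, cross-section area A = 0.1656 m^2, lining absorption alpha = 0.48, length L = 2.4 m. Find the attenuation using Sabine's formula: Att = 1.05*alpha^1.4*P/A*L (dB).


alpha^1.4 = 0.48^1.4 = 0.35788
Attenuation rate = 1.05 * alpha^1.4 * P / A
= 1.05 * 0.35788 * 1.64 / 0.1656 = 3.72143 dB/m
Total Att = 3.72143 * 2.4 = 8.9314 dB


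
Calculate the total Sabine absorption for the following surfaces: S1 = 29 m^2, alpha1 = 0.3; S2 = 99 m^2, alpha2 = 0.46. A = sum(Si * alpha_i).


29 * 0.3 = 8.7
99 * 0.46 = 45.54
A_total = 8.7 + 45.54 = 54.24 m^2


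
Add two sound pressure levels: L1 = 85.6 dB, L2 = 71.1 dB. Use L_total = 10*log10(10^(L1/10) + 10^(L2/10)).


10^(85.6/10) = 3.63078e+08
10^(71.1/10) = 1.28825e+07
Sum = 3.63078e+08 + 1.28825e+07 = 3.7596e+08
L_total = 10*log10(3.7596e+08) = 85.751 dB


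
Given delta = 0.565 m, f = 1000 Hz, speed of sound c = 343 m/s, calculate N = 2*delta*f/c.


N = 2*delta*f/c = 2*delta/lambda, where lambda = c/f
lambda = 343 / 1000 = 0.343 m
N = 2 * 0.565 / 0.343 = 3.2945


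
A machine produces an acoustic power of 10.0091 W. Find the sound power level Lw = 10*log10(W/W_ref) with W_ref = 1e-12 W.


W / W_ref = 10.0091 / 1e-12 = 1.00091e+13
Lw = 10 * log10(1.00091e+13) = 130 dB


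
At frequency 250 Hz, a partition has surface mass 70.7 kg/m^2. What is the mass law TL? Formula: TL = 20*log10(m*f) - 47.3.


m * f = 70.7 * 250 = 17675
20*log10(17675) = 84.9472 dB
TL = 84.9472 - 47.3 = 37.647 dB


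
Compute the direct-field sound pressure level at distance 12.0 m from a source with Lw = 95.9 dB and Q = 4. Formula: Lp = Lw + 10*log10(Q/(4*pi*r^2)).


4*pi*r^2 = 4*pi*12.0^2 = 1809.56 m^2
Q / (4*pi*r^2) = 4 / 1809.56 = 0.00221048
Lp = 95.9 + 10*log10(0.00221048) = 69.345 dB


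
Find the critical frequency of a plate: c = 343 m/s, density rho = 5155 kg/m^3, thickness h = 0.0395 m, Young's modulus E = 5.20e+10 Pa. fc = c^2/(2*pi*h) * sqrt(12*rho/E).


12*rho/E = 12*5155/5.20e+10 = 1.18962e-06
sqrt(12*rho/E) = sqrt(1.18962e-06) = 0.0010907
c^2/(2*pi*h) = 343^2/(2*pi*0.0395) = 474036
fc = 474036 * 0.0010907 = 517.03 Hz


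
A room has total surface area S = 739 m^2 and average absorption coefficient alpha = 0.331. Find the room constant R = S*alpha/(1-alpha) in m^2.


R = 739 * 0.331 / (1 - 0.331) = 365.63 m^2


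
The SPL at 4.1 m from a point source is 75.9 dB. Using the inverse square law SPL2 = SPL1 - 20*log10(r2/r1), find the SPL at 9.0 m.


r2/r1 = 9.0/4.1 = 2.19512
Correction = 20*log10(2.19512) = 6.82917 dB
SPL2 = 75.9 - 6.82917 = 69.071 dB


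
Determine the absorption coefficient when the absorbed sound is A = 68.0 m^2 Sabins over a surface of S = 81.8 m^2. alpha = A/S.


Absorption coefficient = absorbed power / incident power
alpha = A / S = 68.0 / 81.8 = 0.8313


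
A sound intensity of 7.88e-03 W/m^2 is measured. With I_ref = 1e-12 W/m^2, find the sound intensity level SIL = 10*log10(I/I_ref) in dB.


I / I_ref = 7.88e-03 / 1e-12 = 7.88e+09
SIL = 10 * log10(7.88e+09) = 98.965 dB


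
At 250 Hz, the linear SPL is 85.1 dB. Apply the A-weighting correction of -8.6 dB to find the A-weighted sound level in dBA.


A-weighting table: 250 Hz -> -8.6 dB correction
SPL_A = SPL + correction = 85.1 + (-8.6) = 76.5 dBA


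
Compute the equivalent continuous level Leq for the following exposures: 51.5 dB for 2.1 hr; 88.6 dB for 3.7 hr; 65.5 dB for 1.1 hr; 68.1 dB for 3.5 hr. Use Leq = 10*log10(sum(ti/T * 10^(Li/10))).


T_total = 2.1 + 3.7 + 1.1 + 3.5 = 10.4 hr
(2.1/10.4) * 10^(51.5/10) = 28522.4
(3.7/10.4) * 10^(88.6/10) = 2.57732e+08
(1.1/10.4) * 10^(65.5/10) = 375283
(3.5/10.4) * 10^(68.1/10) = 2.17287e+06
Sum = 28522.4 + 2.57732e+08 + 375283 + 2.17287e+06 = 2.60309e+08
Leq = 10*log10(2.60309e+08) = 84.155 dB


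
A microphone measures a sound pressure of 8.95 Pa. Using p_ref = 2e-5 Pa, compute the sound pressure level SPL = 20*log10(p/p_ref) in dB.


p / p_ref = 8.95 / 2e-5 = 447500
SPL = 20 * log10(447500) = 113.02 dB


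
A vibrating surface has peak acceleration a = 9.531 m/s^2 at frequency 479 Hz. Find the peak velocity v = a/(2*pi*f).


omega = 2*pi*f = 2*pi*479 = 3009.65 rad/s
v = a / omega = 9.531 / 3009.65 = 0.0031668 m/s


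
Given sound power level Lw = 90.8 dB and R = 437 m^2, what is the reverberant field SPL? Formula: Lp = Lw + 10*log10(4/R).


4/R = 4/437 = 0.00915332
Lp = 90.8 + 10*log10(0.00915332) = 70.416 dB


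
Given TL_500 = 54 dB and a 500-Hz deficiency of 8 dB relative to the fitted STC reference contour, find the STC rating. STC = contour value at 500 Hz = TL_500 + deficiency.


By ASTM E413, STC = value of the fitted reference contour at 500 Hz.
Contour value at 500 Hz = TL_500 + deficiency = 54 + 8 = 62
STC = 62


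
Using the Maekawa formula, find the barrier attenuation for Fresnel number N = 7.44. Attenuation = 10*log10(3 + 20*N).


3 + 20*N = 3 + 20*7.44 = 151.8
Att = 10*log10(151.8) = 21.813 dB


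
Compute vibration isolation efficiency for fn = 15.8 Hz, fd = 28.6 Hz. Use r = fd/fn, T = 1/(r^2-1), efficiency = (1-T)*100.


r = 28.6 / 15.8 = 1.81013
r^2 - 1 = 1.81013^2 - 1 = 2.27657
T = 1/2.27657 = 0.439257
Efficiency = (1 - 0.439257)*100 = 56.074 %


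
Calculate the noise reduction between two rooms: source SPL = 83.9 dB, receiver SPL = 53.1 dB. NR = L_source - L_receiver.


NR = L_source - L_receiver (difference between source and receiving room levels)
NR = 83.9 - 53.1 = 30.8 dB


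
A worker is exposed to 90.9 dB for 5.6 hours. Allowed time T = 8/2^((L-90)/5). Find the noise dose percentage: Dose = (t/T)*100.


T_allowed = 8 / 2^((90.9 - 90)/5) = 7.06162 hr
Dose = 5.6 / 7.06162 * 100 = 79.302 %


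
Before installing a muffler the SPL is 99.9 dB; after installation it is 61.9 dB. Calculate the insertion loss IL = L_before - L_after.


Insertion loss = SPL without muffler - SPL with muffler
IL = 99.9 - 61.9 = 38 dB


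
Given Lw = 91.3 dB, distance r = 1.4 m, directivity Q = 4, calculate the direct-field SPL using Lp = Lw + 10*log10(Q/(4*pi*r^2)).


4*pi*r^2 = 4*pi*1.4^2 = 24.6301 m^2
Q / (4*pi*r^2) = 4 / 24.6301 = 0.162403
Lp = 91.3 + 10*log10(0.162403) = 83.406 dB


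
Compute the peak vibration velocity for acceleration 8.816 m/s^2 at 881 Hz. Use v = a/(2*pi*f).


omega = 2*pi*f = 2*pi*881 = 5535.49 rad/s
v = a / omega = 8.816 / 5535.49 = 0.0015926 m/s


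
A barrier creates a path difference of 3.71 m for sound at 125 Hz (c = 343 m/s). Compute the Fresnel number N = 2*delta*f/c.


N = 2*delta*f/c = 2*delta/lambda, where lambda = c/f
lambda = 343 / 125 = 2.744 m
N = 2 * 3.71 / 2.744 = 2.7041


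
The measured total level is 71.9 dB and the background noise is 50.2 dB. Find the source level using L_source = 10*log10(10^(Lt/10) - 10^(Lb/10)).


10^(71.9/10) = 1.54882e+07
10^(50.2/10) = 104713
Difference = 1.54882e+07 - 104713 = 1.53835e+07
L_source = 10*log10(1.53835e+07) = 71.871 dB


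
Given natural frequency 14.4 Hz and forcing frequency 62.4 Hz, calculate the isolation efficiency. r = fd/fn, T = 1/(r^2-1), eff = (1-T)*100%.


r = 62.4 / 14.4 = 4.33333
r^2 - 1 = 4.33333^2 - 1 = 17.7777
T = 1/17.7777 = 0.0562502
Efficiency = (1 - 0.0562502)*100 = 94.375 %


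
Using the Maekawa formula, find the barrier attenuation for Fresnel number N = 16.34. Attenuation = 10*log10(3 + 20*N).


3 + 20*N = 3 + 20*16.34 = 329.8
Att = 10*log10(329.8) = 25.183 dB


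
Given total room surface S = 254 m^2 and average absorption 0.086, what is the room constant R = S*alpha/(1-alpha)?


R = 254 * 0.086 / (1 - 0.086) = 23.899 m^2


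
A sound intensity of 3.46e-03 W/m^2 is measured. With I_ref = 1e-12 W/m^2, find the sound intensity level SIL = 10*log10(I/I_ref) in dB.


I / I_ref = 3.46e-03 / 1e-12 = 3.46e+09
SIL = 10 * log10(3.46e+09) = 95.391 dB


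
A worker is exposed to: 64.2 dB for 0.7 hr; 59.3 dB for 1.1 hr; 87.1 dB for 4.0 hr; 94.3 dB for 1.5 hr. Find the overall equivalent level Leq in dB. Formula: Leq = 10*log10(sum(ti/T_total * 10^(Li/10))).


T_total = 0.7 + 1.1 + 4.0 + 1.5 = 7.3 hr
(0.7/7.3) * 10^(64.2/10) = 252217
(1.1/7.3) * 10^(59.3/10) = 128254
(4.0/7.3) * 10^(87.1/10) = 2.8102e+08
(1.5/7.3) * 10^(94.3/10) = 5.53055e+08
Sum = 252217 + 128254 + 2.8102e+08 + 5.53055e+08 = 8.34455e+08
Leq = 10*log10(8.34455e+08) = 89.214 dB


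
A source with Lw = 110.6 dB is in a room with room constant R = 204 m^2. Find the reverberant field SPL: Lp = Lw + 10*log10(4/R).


4/R = 4/204 = 0.0196078
Lp = 110.6 + 10*log10(0.0196078) = 93.524 dB


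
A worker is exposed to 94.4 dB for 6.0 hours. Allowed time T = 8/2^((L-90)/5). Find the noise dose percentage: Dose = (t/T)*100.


T_allowed = 8 / 2^((94.4 - 90)/5) = 4.34694 hr
Dose = 6.0 / 4.34694 * 100 = 138.03 %


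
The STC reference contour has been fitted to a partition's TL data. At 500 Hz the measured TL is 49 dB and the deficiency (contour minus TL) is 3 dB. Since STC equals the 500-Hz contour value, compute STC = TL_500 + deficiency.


By ASTM E413, STC = value of the fitted reference contour at 500 Hz.
Contour value at 500 Hz = TL_500 + deficiency = 49 + 3 = 52
STC = 52


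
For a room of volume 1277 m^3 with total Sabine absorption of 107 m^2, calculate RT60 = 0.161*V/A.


RT60 = 0.161 * 1277 / 107 = 1.9215 s


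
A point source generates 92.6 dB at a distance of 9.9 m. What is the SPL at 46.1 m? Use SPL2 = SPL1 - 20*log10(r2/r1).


r2/r1 = 46.1/9.9 = 4.65657
Correction = 20*log10(4.65657) = 13.3613 dB
SPL2 = 92.6 - 13.3613 = 79.239 dB


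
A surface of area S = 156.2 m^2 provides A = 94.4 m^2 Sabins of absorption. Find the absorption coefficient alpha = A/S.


Absorption coefficient = absorbed power / incident power
alpha = A / S = 94.4 / 156.2 = 0.60435


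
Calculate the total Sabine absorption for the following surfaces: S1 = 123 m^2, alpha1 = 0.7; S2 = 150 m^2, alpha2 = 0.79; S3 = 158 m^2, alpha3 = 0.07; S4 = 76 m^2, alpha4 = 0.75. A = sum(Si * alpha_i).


123 * 0.7 = 86.1
150 * 0.79 = 118.5
158 * 0.07 = 11.06
76 * 0.75 = 57
A_total = 86.1 + 118.5 + 11.06 + 57 = 272.66 m^2


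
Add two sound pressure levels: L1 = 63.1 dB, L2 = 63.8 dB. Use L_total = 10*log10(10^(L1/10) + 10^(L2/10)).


10^(63.1/10) = 2.04174e+06
10^(63.8/10) = 2.39883e+06
Sum = 2.04174e+06 + 2.39883e+06 = 4.44057e+06
L_total = 10*log10(4.44057e+06) = 66.474 dB


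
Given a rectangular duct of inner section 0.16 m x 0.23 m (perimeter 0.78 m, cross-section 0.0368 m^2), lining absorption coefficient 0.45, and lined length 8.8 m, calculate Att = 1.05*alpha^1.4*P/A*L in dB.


alpha^1.4 = 0.45^1.4 = 0.326962
Attenuation rate = 1.05 * alpha^1.4 * P / A
= 1.05 * 0.326962 * 0.78 / 0.0368 = 7.27668 dB/m
Total Att = 7.27668 * 8.8 = 64.035 dB


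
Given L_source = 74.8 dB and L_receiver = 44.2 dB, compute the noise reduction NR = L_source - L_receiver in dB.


NR = L_source - L_receiver (difference between source and receiving room levels)
NR = 74.8 - 44.2 = 30.6 dB


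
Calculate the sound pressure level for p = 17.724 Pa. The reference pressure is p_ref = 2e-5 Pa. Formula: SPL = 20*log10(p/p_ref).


p / p_ref = 17.724 / 2e-5 = 886200
SPL = 20 * log10(886200) = 118.95 dB


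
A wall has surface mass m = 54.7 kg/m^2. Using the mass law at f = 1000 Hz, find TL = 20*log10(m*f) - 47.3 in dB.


m * f = 54.7 * 1000 = 54700
20*log10(54700) = 94.7597 dB
TL = 94.7597 - 47.3 = 47.46 dB


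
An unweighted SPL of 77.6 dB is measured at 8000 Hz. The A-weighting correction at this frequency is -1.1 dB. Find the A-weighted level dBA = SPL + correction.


A-weighting table: 8000 Hz -> -1.1 dB correction
SPL_A = SPL + correction = 77.6 + (-1.1) = 76.5 dBA


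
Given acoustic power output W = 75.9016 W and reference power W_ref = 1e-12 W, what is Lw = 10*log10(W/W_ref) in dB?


W / W_ref = 75.9016 / 1e-12 = 7.59016e+13
Lw = 10 * log10(7.59016e+13) = 138.8 dB


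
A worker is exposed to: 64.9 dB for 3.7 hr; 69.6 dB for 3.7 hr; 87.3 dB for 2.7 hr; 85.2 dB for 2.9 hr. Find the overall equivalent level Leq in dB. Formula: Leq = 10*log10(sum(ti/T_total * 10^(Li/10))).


T_total = 3.7 + 3.7 + 2.7 + 2.9 = 13.0 hr
(3.7/13.0) * 10^(64.9/10) = 879546
(3.7/13.0) * 10^(69.6/10) = 2.59572e+06
(2.7/13.0) * 10^(87.3/10) = 1.11537e+08
(2.9/13.0) * 10^(85.2/10) = 7.38677e+07
Sum = 879546 + 2.59572e+06 + 1.11537e+08 + 7.38677e+07 = 1.8888e+08
Leq = 10*log10(1.8888e+08) = 82.762 dB


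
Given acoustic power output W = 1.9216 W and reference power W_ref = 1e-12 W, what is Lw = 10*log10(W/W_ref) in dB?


W / W_ref = 1.9216 / 1e-12 = 1.9216e+12
Lw = 10 * log10(1.9216e+12) = 122.84 dB


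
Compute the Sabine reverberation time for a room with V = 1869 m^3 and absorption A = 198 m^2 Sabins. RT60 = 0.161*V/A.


RT60 = 0.161 * 1869 / 198 = 1.5197 s


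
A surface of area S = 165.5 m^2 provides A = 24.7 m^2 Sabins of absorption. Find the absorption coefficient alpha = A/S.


Absorption coefficient = absorbed power / incident power
alpha = A / S = 24.7 / 165.5 = 0.14924


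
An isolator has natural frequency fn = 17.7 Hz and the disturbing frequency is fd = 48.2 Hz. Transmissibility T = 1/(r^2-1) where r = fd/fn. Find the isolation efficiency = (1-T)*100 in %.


r = 48.2 / 17.7 = 2.72316
r^2 - 1 = 2.72316^2 - 1 = 6.4156
T = 1/6.4156 = 0.15587
Efficiency = (1 - 0.15587)*100 = 84.413 %


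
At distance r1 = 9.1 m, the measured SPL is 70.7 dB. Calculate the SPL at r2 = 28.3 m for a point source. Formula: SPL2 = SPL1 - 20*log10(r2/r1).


r2/r1 = 28.3/9.1 = 3.10989
Correction = 20*log10(3.10989) = 9.8549 dB
SPL2 = 70.7 - 9.8549 = 60.845 dB


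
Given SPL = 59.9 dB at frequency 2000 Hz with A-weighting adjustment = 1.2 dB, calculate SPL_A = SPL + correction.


A-weighting table: 2000 Hz -> 1.2 dB correction
SPL_A = SPL + correction = 59.9 + (1.2) = 61.1 dBA


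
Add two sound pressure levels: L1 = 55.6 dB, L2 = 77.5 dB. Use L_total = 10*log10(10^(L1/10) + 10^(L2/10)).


10^(55.6/10) = 363078
10^(77.5/10) = 5.62341e+07
Sum = 363078 + 5.62341e+07 = 5.65972e+07
L_total = 10*log10(5.65972e+07) = 77.528 dB


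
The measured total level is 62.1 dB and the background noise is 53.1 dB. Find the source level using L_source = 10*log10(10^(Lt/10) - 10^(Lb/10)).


10^(62.1/10) = 1.62181e+06
10^(53.1/10) = 204174
Difference = 1.62181e+06 - 204174 = 1.41764e+06
L_source = 10*log10(1.41764e+06) = 61.516 dB


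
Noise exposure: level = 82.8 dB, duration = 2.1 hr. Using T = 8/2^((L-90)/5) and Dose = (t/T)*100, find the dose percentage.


T_allowed = 8 / 2^((82.8 - 90)/5) = 21.7057 hr
Dose = 2.1 / 21.7057 * 100 = 9.6749 %


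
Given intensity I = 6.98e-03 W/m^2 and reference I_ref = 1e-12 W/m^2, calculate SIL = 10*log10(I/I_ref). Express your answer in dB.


I / I_ref = 6.98e-03 / 1e-12 = 6.98e+09
SIL = 10 * log10(6.98e+09) = 98.439 dB


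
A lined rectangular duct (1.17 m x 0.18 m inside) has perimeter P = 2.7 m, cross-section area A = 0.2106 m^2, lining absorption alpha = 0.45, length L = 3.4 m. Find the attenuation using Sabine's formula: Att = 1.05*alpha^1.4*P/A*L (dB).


alpha^1.4 = 0.45^1.4 = 0.326962
Attenuation rate = 1.05 * alpha^1.4 * P / A
= 1.05 * 0.326962 * 2.7 / 0.2106 = 4.40141 dB/m
Total Att = 4.40141 * 3.4 = 14.965 dB


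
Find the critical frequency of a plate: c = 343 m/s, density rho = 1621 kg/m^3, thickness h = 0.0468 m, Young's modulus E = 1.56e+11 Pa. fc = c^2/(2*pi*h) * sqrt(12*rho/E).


12*rho/E = 12*1621/1.56e+11 = 1.24692e-07
sqrt(12*rho/E) = sqrt(1.24692e-07) = 0.000353118
c^2/(2*pi*h) = 343^2/(2*pi*0.0468) = 400094
fc = 400094 * 0.000353118 = 141.28 Hz


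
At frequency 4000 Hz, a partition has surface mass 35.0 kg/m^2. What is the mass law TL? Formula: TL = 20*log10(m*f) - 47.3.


m * f = 35.0 * 4000 = 140000
20*log10(140000) = 102.923 dB
TL = 102.923 - 47.3 = 55.623 dB


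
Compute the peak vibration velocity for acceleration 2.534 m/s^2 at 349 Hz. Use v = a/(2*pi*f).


omega = 2*pi*f = 2*pi*349 = 2192.83 rad/s
v = a / omega = 2.534 / 2192.83 = 0.0011556 m/s


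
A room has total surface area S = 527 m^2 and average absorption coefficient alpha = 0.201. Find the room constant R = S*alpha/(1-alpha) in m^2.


R = 527 * 0.201 / (1 - 0.201) = 132.57 m^2


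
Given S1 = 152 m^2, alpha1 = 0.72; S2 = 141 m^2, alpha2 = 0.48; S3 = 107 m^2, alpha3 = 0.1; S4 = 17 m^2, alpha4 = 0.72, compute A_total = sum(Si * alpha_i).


152 * 0.72 = 109.44
141 * 0.48 = 67.68
107 * 0.1 = 10.7
17 * 0.72 = 12.24
A_total = 109.44 + 67.68 + 10.7 + 12.24 = 200.06 m^2


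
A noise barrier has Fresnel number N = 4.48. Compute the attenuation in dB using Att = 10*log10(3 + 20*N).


3 + 20*N = 3 + 20*4.48 = 92.6
Att = 10*log10(92.6) = 19.666 dB


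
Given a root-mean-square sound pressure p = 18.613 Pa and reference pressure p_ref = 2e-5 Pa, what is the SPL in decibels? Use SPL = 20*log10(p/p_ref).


p / p_ref = 18.613 / 2e-5 = 930650
SPL = 20 * log10(930650) = 119.38 dB


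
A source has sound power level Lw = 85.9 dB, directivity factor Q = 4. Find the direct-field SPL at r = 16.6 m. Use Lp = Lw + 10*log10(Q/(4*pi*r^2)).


4*pi*r^2 = 4*pi*16.6^2 = 3462.79 m^2
Q / (4*pi*r^2) = 4 / 3462.79 = 0.00115514
Lp = 85.9 + 10*log10(0.00115514) = 56.526 dB


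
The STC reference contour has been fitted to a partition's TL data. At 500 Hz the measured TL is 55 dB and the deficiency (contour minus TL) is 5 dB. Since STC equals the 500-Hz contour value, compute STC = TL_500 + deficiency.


By ASTM E413, STC = value of the fitted reference contour at 500 Hz.
Contour value at 500 Hz = TL_500 + deficiency = 55 + 5 = 60
STC = 60


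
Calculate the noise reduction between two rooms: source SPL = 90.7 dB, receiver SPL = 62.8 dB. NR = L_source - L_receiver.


NR = L_source - L_receiver (difference between source and receiving room levels)
NR = 90.7 - 62.8 = 27.9 dB


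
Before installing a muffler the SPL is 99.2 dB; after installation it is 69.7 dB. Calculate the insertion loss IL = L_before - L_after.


Insertion loss = SPL without muffler - SPL with muffler
IL = 99.2 - 69.7 = 29.5 dB


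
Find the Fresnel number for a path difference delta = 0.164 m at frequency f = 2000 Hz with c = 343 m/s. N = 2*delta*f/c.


N = 2*delta*f/c = 2*delta/lambda, where lambda = c/f
lambda = 343 / 2000 = 0.1715 m
N = 2 * 0.164 / 0.1715 = 1.9125


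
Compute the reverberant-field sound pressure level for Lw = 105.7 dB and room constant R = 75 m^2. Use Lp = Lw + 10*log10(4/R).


4/R = 4/75 = 0.0533333
Lp = 105.7 + 10*log10(0.0533333) = 92.97 dB


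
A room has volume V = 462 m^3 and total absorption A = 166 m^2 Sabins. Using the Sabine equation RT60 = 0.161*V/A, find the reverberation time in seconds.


RT60 = 0.161 * 462 / 166 = 0.44808 s


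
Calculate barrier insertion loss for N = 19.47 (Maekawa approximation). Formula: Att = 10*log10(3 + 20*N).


3 + 20*N = 3 + 20*19.47 = 392.4
Att = 10*log10(392.4) = 25.937 dB


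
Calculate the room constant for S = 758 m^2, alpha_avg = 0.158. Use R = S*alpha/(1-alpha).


R = 758 * 0.158 / (1 - 0.158) = 142.24 m^2


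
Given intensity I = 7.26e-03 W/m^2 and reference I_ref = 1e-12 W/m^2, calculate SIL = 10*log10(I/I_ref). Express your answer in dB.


I / I_ref = 7.26e-03 / 1e-12 = 7.26e+09
SIL = 10 * log10(7.26e+09) = 98.609 dB


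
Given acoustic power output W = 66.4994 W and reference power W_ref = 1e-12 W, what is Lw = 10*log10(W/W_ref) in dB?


W / W_ref = 66.4994 / 1e-12 = 6.64994e+13
Lw = 10 * log10(6.64994e+13) = 138.23 dB


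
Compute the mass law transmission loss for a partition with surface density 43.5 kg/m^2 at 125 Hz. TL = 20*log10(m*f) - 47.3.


m * f = 43.5 * 125 = 5437.5
20*log10(5437.5) = 74.708 dB
TL = 74.708 - 47.3 = 27.408 dB


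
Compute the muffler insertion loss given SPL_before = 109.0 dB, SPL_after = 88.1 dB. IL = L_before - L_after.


Insertion loss = SPL without muffler - SPL with muffler
IL = 109.0 - 88.1 = 20.9 dB


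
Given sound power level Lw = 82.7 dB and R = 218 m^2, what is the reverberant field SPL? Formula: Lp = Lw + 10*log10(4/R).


4/R = 4/218 = 0.0183486
Lp = 82.7 + 10*log10(0.0183486) = 65.336 dB


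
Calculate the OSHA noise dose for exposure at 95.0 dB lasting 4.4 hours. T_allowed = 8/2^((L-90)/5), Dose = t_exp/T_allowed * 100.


T_allowed = 8 / 2^((95.0 - 90)/5) = 4 hr
Dose = 4.4 / 4 * 100 = 110 %


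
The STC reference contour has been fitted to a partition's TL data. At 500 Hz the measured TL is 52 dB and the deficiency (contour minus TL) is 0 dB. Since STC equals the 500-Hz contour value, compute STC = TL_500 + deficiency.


By ASTM E413, STC = value of the fitted reference contour at 500 Hz.
Contour value at 500 Hz = TL_500 + deficiency = 52 + 0 = 52
STC = 52


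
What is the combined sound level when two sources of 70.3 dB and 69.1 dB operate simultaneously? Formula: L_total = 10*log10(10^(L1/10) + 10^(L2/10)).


10^(70.3/10) = 1.07152e+07
10^(69.1/10) = 8.12831e+06
Sum = 1.07152e+07 + 8.12831e+06 = 1.88435e+07
L_total = 10*log10(1.88435e+07) = 72.752 dB


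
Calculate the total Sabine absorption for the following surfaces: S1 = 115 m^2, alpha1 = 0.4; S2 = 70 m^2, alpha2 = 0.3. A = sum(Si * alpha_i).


115 * 0.4 = 46
70 * 0.3 = 21
A_total = 46 + 21 = 67 m^2


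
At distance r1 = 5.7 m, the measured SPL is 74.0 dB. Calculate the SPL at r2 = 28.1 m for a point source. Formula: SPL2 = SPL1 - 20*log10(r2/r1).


r2/r1 = 28.1/5.7 = 4.92982
Correction = 20*log10(4.92982) = 13.8566 dB
SPL2 = 74.0 - 13.8566 = 60.143 dB


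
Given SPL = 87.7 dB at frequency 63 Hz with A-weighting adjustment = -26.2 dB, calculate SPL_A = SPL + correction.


A-weighting table: 63 Hz -> -26.2 dB correction
SPL_A = SPL + correction = 87.7 + (-26.2) = 61.5 dBA


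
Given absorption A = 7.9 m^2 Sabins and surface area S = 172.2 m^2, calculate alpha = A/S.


Absorption coefficient = absorbed power / incident power
alpha = A / S = 7.9 / 172.2 = 0.045877


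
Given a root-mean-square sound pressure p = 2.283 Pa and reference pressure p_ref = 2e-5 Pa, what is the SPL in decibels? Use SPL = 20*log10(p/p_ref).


p / p_ref = 2.283 / 2e-5 = 114150
SPL = 20 * log10(114150) = 101.15 dB


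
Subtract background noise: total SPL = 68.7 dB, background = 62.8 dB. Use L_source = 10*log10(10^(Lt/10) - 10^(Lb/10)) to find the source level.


10^(68.7/10) = 7.4131e+06
10^(62.8/10) = 1.90546e+06
Difference = 7.4131e+06 - 1.90546e+06 = 5.50764e+06
L_source = 10*log10(5.50764e+06) = 67.41 dB


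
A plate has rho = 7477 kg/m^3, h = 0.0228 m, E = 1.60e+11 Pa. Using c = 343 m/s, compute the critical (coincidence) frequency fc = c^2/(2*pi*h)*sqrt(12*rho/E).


12*rho/E = 12*7477/1.60e+11 = 5.60775e-07
sqrt(12*rho/E) = sqrt(5.60775e-07) = 0.000748849
c^2/(2*pi*h) = 343^2/(2*pi*0.0228) = 821246
fc = 821246 * 0.000748849 = 614.99 Hz


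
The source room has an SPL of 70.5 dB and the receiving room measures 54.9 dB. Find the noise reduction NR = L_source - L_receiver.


NR = L_source - L_receiver (difference between source and receiving room levels)
NR = 70.5 - 54.9 = 15.6 dB


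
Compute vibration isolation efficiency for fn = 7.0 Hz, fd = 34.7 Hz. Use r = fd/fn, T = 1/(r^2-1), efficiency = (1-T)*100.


r = 34.7 / 7.0 = 4.95714
r^2 - 1 = 4.95714^2 - 1 = 23.5732
T = 1/23.5732 = 0.0424211
Efficiency = (1 - 0.0424211)*100 = 95.758 %


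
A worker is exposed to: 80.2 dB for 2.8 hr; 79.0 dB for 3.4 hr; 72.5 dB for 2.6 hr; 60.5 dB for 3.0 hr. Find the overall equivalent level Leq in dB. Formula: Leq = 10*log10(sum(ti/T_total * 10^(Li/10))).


T_total = 2.8 + 3.4 + 2.6 + 3.0 = 11.8 hr
(2.8/11.8) * 10^(80.2/10) = 2.48471e+07
(3.4/11.8) * 10^(79.0/10) = 2.28874e+07
(2.6/11.8) * 10^(72.5/10) = 3.91824e+06
(3.0/11.8) * 10^(60.5/10) = 285259
Sum = 2.48471e+07 + 2.28874e+07 + 3.91824e+06 + 285259 = 5.1938e+07
Leq = 10*log10(5.1938e+07) = 77.155 dB


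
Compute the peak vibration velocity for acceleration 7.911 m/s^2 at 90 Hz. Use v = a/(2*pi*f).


omega = 2*pi*f = 2*pi*90 = 565.487 rad/s
v = a / omega = 7.911 / 565.487 = 0.01399 m/s


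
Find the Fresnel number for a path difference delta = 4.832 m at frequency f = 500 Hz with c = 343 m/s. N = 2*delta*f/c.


N = 2*delta*f/c = 2*delta/lambda, where lambda = c/f
lambda = 343 / 500 = 0.686 m
N = 2 * 4.832 / 0.686 = 14.087


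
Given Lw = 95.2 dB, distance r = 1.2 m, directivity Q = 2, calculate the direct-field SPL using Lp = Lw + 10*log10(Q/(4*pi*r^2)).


4*pi*r^2 = 4*pi*1.2^2 = 18.0956 m^2
Q / (4*pi*r^2) = 2 / 18.0956 = 0.110524
Lp = 95.2 + 10*log10(0.110524) = 85.635 dB


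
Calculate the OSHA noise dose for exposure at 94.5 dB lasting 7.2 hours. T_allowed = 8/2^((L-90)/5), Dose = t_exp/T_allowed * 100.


T_allowed = 8 / 2^((94.5 - 90)/5) = 4.28709 hr
Dose = 7.2 / 4.28709 * 100 = 167.95 %


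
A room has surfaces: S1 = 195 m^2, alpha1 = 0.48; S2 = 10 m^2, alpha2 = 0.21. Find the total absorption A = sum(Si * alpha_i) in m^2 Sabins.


195 * 0.48 = 93.6
10 * 0.21 = 2.1
A_total = 93.6 + 2.1 = 95.7 m^2


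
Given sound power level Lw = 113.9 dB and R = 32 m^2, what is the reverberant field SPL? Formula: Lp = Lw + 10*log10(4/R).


4/R = 4/32 = 0.125
Lp = 113.9 + 10*log10(0.125) = 104.87 dB


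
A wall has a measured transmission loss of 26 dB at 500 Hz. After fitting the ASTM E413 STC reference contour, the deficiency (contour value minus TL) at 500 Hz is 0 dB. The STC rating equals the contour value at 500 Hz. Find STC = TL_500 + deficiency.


By ASTM E413, STC = value of the fitted reference contour at 500 Hz.
Contour value at 500 Hz = TL_500 + deficiency = 26 + 0 = 26
STC = 26


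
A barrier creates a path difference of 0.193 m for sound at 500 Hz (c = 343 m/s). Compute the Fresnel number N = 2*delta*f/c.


N = 2*delta*f/c = 2*delta/lambda, where lambda = c/f
lambda = 343 / 500 = 0.686 m
N = 2 * 0.193 / 0.686 = 0.56268


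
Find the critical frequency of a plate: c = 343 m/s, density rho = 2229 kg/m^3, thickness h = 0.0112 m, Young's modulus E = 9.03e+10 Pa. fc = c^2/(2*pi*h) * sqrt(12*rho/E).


12*rho/E = 12*2229/9.03e+10 = 2.96213e-07
sqrt(12*rho/E) = sqrt(2.96213e-07) = 0.000544255
c^2/(2*pi*h) = 343^2/(2*pi*0.0112) = 1.67182e+06
fc = 1.67182e+06 * 0.000544255 = 909.9 Hz


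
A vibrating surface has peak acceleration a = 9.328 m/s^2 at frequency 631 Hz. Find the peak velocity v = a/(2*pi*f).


omega = 2*pi*f = 2*pi*631 = 3964.69 rad/s
v = a / omega = 9.328 / 3964.69 = 0.0023528 m/s
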